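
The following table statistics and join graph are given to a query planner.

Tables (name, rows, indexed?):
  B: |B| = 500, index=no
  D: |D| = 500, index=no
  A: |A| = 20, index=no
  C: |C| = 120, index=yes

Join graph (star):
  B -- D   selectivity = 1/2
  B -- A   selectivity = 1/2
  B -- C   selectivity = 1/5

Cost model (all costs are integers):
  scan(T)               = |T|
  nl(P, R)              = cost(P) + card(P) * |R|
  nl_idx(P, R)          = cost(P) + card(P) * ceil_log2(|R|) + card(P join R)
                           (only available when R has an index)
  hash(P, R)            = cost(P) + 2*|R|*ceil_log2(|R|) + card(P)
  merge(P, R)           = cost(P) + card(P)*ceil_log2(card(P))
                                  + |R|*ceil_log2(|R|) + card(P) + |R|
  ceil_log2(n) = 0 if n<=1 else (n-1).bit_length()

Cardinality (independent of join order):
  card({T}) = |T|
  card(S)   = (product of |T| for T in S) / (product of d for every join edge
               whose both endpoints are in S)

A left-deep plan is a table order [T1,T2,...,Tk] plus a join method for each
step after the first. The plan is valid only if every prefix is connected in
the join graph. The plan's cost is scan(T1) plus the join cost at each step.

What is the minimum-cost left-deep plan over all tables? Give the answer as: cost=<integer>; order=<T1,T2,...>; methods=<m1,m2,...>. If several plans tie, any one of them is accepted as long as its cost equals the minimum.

Selinger DP (subsets sized 1..n):
  {B}: scan cost=500, card=500
  {D}: scan cost=500, card=500
  {A}: scan cost=20, card=20
  {C}: scan cost=120, card=120
  {BD}: card=125000; try (D,hash)→10000, (B,hash)→10000, (D,merge)→10500, (B,merge)→10500, (D,nl)→250500, (B,nl)→250500; best=10000 via (D,hash)
  {AB}: card=5000; try (A,hash)→1200, (B,merge)→5140, (A,merge)→5620, (B,hash)→9040, (B,nl)→10020, (A,nl)→10500; best=1200 via (A,hash)
  {BC}: card=12000; try (C,hash)→2680, (B,merge)→6080, (C,merge)→6460, (B,hash)→9240, (C,nl_idx)→16000, (B,nl)→60120 …(+1); best=2680 via (C,hash)
  {ABD}: card=1250000; try (D,hash)→15200, (D,merge)→76200, (A,hash)→135200, (A,merge)→2260120, (D,nl)→2501200, (A,nl)→2510000; best=15200 via (D,hash)
  {BCD}: card=3000000; try (D,hash)→23680, (C,hash)→136680, (D,merge)→187680, (C,merge)→2260960, (C,nl_idx)→3885000, (D,nl)→6002680 …(+1); best=23680 via (D,hash)
  {ABC}: card=120000; try (C,hash)→7880, (A,hash)→14880, (C,merge)→72160, (C,nl_idx)→156200, (A,merge)→182800, (A,nl)→242680 …(+1); best=7880 via (C,hash)
  {ABCD}: card=30000000; try (D,hash)→136880, (C,hash)→1266880, (D,merge)→2172880, (A,hash)→3023880, (C,merge)→27516160, (C,nl_idx)→38765200 …(+4); best=136880 via (D,hash)

cost=136880; order=B,A,C,D; methods=hash,hash,hash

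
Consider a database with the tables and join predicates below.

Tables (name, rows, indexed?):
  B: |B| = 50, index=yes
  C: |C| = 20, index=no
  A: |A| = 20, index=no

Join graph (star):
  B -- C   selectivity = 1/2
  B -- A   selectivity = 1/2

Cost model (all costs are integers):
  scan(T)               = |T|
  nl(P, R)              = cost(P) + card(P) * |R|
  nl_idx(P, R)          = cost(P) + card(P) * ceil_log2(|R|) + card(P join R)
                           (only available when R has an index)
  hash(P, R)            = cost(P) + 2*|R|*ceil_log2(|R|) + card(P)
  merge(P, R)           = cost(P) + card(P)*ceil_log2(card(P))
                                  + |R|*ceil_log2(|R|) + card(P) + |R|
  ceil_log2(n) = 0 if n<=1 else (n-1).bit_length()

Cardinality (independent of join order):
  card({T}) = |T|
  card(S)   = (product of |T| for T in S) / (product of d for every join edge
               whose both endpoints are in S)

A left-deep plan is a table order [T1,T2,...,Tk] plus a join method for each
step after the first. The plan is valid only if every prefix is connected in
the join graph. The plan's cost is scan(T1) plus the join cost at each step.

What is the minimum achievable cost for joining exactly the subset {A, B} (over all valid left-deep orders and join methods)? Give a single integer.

300

Selinger DP over subsets of {A,B}:
  {B}: scan cost=50, card=50
  {A}: scan cost=20, card=20
  {AB}: card=500; try (A,hash)→300, (B,merge)→490, (A,merge)→520, (B,hash)→640, (B,nl_idx)→640, (B,nl)→1020 …(+1); best=300 via (A,hash)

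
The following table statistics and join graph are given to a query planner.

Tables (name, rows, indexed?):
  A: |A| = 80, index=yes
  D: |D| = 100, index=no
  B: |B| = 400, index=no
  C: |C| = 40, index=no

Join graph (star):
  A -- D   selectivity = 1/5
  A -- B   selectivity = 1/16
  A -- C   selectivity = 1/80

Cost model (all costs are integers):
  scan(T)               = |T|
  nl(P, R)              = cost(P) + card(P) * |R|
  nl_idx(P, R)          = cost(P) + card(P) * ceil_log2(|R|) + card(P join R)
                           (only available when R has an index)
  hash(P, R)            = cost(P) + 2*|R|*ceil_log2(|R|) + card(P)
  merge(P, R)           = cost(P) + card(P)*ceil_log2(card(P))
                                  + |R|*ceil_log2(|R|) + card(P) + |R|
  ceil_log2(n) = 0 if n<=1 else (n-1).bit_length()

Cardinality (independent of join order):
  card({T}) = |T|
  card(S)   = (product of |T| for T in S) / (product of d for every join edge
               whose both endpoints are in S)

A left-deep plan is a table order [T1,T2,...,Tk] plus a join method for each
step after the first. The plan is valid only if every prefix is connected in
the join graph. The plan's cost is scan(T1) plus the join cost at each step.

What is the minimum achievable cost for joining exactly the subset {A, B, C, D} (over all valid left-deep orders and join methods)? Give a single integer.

Selinger DP over subsets of {A,B,C,D}:
  {A}: scan cost=80, card=80
  {D}: scan cost=100, card=100
  {B}: scan cost=400, card=400
  {C}: scan cost=40, card=40
  {AD}: card=1600; try (A,hash)→1320, (D,merge)→1520, (A,merge)→1540, (D,hash)→1560, (A,nl_idx)→2400, (D,nl)→8080 …(+1); best=1320 via (A,hash)
  {AB}: card=2000; try (A,hash)→1920, (B,merge)→4720, (A,merge)→5040, (A,nl_idx)→5200, (B,hash)→7360, (B,nl)→32080 …(+1); best=1920 via (A,hash)
  {AC}: card=40; try (A,nl_idx)→360, (C,hash)→640, (A,merge)→960, (C,merge)→1000, (A,hash)→1200, (A,nl)→3240 …(+1); best=360 via (A,nl_idx)
  {ABD}: card=40000; try (D,hash)→5320, (B,hash)→10120, (B,merge)→24520, (D,merge)→26720, (D,nl)→201920, (B,nl)→641320; best=5320 via (D,hash)
  {ACD}: card=800; try (D,merge)→1440, (D,hash)→1800, (C,hash)→3400, (D,nl)→4360, (C,merge)→20800, (C,nl)→65320; best=1440 via (D,merge)
  {ABC}: card=1000; try (C,hash)→4400, (B,merge)→4640, (B,hash)→7600, (B,nl)→16360, (C,merge)→26200, (C,nl)→81920; best=4400 via (C,hash)
  {ABCD}: card=20000; try (D,hash)→6800, (B,hash)→9440, (B,merge)→14240, (D,merge)→16200, (C,hash)→45800, (D,nl)→104400 …(+3); best=6800 via (D,hash)

6800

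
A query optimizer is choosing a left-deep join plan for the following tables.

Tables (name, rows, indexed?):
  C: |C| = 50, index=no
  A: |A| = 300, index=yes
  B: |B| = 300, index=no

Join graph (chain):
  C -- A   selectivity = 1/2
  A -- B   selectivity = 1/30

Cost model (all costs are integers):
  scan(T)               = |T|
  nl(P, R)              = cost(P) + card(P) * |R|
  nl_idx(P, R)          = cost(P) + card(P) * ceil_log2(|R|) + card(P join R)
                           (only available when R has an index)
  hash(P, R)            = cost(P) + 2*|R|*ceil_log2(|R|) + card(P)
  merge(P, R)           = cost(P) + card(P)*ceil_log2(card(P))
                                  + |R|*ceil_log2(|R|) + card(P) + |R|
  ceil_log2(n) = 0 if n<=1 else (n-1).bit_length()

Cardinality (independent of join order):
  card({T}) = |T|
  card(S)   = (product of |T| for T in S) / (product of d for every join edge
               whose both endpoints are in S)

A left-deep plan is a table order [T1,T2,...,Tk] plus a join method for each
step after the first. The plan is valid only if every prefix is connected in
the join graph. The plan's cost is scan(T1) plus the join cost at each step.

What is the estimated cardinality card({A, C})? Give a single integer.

7500

Tables in S: A(300), C(50)
Edges inside S: C-A(d=2)
numerator = 300 * 50 = 15000
denominator = 2 = 2
card(S) = 15000 / 2 = 7500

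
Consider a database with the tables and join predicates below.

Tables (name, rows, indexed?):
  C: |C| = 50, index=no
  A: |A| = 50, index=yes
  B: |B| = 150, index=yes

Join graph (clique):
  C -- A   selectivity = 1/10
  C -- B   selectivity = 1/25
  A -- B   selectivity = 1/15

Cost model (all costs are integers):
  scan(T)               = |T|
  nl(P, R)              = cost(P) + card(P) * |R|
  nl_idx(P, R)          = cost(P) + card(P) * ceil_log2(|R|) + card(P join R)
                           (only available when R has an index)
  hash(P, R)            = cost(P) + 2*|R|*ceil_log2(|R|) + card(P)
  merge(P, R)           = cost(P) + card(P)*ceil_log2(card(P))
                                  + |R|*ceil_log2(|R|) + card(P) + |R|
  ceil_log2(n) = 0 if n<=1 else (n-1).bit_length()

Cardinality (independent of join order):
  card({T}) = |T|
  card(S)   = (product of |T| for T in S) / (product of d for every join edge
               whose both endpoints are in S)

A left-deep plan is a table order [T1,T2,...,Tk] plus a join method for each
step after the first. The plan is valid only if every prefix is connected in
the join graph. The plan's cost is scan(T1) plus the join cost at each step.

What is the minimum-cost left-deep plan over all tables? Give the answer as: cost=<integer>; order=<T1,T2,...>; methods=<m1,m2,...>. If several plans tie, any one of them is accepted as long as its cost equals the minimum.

Selinger DP (subsets sized 1..n):
  {C}: scan cost=50, card=50
  {A}: scan cost=50, card=50
  {B}: scan cost=150, card=150
  {AC}: card=250; try (A,nl_idx)→600, (C,hash)→700, (A,hash)→700, (C,merge)→750, (A,merge)→750, (C,nl)→2550 …(+1); best=600 via (A,nl_idx)
  {BC}: card=300; try (B,nl_idx)→750, (C,hash)→900, (B,merge)→1750, (C,merge)→1850, (B,hash)→2500, (B,nl)→7550 …(+1); best=750 via (B,nl_idx)
  {AB}: card=500; try (A,hash)→900, (B,nl_idx)→950, (A,nl_idx)→1550, (B,merge)→1750, (A,merge)→1850, (B,hash)→2500 …(+2); best=900 via (A,hash)
  {ABC}: card=100; try (A,hash)→1650, (C,hash)→2000, (A,nl_idx)→2650, (B,nl_idx)→2700, (B,hash)→3250, (A,merge)→4100 …(+5); best=1650 via (A,hash)

cost=1650; order=C,B,A; methods=nl_idx,hash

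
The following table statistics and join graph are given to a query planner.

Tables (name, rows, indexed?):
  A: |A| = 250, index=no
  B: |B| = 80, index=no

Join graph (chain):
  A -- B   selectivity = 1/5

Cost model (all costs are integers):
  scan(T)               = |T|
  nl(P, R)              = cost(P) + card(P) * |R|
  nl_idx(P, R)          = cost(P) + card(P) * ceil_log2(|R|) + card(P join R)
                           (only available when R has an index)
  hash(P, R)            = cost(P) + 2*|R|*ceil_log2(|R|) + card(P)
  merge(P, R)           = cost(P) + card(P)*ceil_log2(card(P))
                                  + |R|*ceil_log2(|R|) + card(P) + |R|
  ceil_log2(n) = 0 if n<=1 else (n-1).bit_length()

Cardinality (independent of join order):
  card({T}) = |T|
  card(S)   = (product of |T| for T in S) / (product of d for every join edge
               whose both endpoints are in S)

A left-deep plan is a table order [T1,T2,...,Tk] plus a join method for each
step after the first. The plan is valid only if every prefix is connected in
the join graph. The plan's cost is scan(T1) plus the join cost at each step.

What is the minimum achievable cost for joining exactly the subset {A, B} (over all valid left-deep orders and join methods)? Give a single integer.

Selinger DP over subsets of {A,B}:
  {A}: scan cost=250, card=250
  {B}: scan cost=80, card=80
  {AB}: card=4000; try (B,hash)→1620, (A,merge)→2970, (B,merge)→3140, (A,hash)→4160, (A,nl)→20080, (B,nl)→20250; best=1620 via (B,hash)

1620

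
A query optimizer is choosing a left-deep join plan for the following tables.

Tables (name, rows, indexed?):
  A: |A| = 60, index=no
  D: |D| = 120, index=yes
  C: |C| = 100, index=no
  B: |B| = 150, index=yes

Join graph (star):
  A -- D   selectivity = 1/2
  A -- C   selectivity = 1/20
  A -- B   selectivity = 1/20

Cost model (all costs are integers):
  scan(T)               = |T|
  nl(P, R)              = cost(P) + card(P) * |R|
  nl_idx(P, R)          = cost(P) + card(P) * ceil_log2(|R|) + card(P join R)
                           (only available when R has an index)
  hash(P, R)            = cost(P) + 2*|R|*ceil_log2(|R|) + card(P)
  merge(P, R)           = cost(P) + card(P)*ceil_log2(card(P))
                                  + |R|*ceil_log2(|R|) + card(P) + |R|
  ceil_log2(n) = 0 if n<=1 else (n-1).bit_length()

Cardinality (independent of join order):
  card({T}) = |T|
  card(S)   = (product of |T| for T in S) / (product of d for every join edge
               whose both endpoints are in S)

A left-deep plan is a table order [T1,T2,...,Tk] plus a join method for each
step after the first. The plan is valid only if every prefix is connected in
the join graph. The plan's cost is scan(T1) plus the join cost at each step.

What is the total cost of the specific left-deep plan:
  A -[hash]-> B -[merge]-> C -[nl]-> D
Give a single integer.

step 1: scan A: cost=60, card=60
step 2: join B via hash
    card(P join B) = 60*150/(20) = 450
    cost = 60 + 2*150*8 + 60 = 2520
step 3: join C via merge
    card(P join C) = 450*100/(20) = 2250
    cost = 2520 + 450*9 + 100*7 + 450 + 100 = 7820
step 4: join D via nl
    card(P join D) = 2250*120/(2) = 135000
    cost = 7820 + 2250*120 = 277820

277820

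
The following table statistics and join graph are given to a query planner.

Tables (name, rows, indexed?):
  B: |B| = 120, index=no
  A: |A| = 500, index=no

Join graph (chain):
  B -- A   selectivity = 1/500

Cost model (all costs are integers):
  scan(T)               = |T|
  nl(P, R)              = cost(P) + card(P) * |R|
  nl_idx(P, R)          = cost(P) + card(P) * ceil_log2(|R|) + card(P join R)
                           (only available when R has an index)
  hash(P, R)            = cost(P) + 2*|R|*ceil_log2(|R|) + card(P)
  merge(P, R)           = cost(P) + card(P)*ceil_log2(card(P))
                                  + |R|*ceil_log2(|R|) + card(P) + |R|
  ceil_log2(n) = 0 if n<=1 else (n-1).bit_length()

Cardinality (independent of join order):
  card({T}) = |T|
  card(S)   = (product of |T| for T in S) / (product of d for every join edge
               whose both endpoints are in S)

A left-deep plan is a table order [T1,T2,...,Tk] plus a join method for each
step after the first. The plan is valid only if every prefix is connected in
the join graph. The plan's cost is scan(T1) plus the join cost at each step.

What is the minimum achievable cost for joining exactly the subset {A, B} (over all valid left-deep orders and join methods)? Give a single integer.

Selinger DP over subsets of {A,B}:
  {B}: scan cost=120, card=120
  {A}: scan cost=500, card=500
  {AB}: card=120; try (B,hash)→2680, (A,merge)→6080, (B,merge)→6460, (A,hash)→9240, (A,nl)→60120, (B,nl)→60500; best=2680 via (B,hash)

2680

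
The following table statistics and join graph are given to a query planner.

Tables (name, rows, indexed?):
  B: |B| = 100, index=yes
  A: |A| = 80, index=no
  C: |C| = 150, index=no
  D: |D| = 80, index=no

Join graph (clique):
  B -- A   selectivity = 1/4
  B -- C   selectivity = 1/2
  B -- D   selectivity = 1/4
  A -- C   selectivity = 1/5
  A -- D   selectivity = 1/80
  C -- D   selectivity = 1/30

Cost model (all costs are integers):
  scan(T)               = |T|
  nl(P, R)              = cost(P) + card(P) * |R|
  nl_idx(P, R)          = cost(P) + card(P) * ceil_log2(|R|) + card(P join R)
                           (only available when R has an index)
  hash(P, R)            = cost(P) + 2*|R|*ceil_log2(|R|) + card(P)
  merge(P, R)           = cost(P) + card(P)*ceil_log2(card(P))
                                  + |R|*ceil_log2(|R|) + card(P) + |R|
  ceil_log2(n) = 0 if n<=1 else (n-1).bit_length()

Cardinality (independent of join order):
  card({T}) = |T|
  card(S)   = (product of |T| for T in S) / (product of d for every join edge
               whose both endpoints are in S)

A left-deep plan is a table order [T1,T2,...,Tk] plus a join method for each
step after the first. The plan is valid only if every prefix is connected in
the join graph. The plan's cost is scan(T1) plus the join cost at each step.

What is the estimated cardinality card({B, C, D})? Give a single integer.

Tables in S: B(100), C(150), D(80)
Edges inside S: B-C(d=2), B-D(d=4), C-D(d=30)
numerator = 100 * 150 * 80 = 1200000
denominator = 2 * 4 * 30 = 240
card(S) = 1200000 / 240 = 5000

5000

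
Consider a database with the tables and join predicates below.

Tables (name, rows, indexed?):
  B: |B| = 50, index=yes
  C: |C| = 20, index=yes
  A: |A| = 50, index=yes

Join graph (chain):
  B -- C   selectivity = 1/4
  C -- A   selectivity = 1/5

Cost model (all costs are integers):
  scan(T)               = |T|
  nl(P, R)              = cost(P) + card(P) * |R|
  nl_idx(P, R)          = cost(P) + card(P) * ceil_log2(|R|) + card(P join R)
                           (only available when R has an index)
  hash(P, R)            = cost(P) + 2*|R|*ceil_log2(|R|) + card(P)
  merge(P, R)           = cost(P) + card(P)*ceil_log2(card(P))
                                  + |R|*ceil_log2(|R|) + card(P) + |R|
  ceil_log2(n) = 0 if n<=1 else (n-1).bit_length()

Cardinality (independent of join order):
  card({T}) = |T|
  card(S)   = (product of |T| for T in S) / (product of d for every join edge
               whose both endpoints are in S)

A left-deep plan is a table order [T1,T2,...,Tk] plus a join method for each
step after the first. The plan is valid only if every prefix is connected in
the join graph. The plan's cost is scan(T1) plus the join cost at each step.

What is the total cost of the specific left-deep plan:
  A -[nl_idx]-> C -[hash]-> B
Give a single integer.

step 1: scan A: cost=50, card=50
step 2: join C via nl_idx
    card(P join C) = 50*20/(5) = 200
    cost = 50 + 50*5 + 200 = 500
step 3: join B via hash
    card(P join B) = 200*50/(4) = 2500
    cost = 500 + 2*50*6 + 200 = 1300

1300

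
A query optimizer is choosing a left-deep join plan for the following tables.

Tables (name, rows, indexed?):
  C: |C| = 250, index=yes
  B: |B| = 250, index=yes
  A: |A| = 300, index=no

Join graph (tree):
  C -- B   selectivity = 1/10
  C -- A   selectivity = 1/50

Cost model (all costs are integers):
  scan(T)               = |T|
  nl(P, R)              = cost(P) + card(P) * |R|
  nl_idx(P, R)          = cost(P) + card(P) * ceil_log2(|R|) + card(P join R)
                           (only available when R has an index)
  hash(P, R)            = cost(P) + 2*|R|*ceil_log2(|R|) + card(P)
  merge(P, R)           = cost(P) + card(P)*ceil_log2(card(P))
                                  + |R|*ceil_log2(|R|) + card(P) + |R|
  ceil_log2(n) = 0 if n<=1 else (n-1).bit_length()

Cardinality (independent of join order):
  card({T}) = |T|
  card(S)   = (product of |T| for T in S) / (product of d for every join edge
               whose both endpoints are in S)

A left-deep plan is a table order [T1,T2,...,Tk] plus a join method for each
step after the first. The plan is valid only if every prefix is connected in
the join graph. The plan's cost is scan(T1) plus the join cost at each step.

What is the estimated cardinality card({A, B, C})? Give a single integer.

Tables in S: A(300), B(250), C(250)
Edges inside S: C-B(d=10), C-A(d=50)
numerator = 300 * 250 * 250 = 18750000
denominator = 10 * 50 = 500
card(S) = 18750000 / 500 = 37500

37500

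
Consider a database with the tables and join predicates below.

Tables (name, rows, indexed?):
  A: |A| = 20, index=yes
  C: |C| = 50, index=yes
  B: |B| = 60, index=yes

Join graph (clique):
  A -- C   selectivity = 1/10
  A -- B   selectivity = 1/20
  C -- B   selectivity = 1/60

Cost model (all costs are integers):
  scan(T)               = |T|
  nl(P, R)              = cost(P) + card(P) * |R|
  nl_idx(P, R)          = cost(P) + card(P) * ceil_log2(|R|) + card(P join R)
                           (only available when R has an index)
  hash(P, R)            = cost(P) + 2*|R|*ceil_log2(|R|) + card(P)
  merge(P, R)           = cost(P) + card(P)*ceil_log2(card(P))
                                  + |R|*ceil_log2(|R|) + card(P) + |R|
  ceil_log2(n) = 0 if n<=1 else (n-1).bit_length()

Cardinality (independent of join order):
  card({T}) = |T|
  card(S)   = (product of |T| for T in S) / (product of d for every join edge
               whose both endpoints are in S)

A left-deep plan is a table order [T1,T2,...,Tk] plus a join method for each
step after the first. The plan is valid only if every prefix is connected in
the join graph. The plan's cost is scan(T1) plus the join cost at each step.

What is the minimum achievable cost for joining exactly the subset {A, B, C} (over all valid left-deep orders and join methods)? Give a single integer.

Selinger DP over subsets of {A,B,C}:
  {A}: scan cost=20, card=20
  {C}: scan cost=50, card=50
  {B}: scan cost=60, card=60
  {AC}: card=100; try (C,nl_idx)→240, (A,hash)→300, (A,nl_idx)→400, (C,merge)→490, (A,merge)→520, (C,hash)→640 …(+2); best=240 via (C,nl_idx)
  {AB}: card=60; try (B,nl_idx)→200, (A,hash)→320, (A,nl_idx)→420, (B,merge)→560, (A,merge)→600, (B,hash)→760 …(+2); best=200 via (B,nl_idx)
  {BC}: card=50; try (B,nl_idx)→400, (C,nl_idx)→470, (C,hash)→720, (B,hash)→820, (B,merge)→820, (C,merge)→830 …(+2); best=400 via (B,nl_idx)
  {ABC}: card=5; try (C,nl_idx)→565, (A,hash)→650, (A,nl_idx)→655, (B,nl_idx)→845, (C,hash)→860, (A,merge)→870 …(+6); best=565 via (C,nl_idx)

565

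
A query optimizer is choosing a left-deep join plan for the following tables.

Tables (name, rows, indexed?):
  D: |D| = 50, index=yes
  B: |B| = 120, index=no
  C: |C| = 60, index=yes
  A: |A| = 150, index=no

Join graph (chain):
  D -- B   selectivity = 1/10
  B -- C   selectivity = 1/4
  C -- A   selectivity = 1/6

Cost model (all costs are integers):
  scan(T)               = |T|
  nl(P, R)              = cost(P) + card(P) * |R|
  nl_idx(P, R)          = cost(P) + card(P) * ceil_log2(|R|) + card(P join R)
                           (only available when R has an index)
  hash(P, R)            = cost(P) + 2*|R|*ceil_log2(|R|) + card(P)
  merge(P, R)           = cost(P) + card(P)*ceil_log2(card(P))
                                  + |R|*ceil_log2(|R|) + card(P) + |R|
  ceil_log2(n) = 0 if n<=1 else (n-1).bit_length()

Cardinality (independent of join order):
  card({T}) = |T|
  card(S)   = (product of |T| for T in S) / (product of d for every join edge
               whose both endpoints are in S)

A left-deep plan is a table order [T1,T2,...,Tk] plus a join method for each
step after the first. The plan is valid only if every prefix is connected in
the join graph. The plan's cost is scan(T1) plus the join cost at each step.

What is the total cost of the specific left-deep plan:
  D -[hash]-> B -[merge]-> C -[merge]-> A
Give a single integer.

145150

step 1: scan D: cost=50, card=50
step 2: join B via hash
    card(P join B) = 50*120/(10) = 600
    cost = 50 + 2*120*7 + 50 = 1780
step 3: join C via merge
    card(P join C) = 600*60/(4) = 9000
    cost = 1780 + 600*10 + 60*6 + 600 + 60 = 8800
step 4: join A via merge
    card(P join A) = 9000*150/(6) = 225000
    cost = 8800 + 9000*14 + 150*8 + 9000 + 150 = 145150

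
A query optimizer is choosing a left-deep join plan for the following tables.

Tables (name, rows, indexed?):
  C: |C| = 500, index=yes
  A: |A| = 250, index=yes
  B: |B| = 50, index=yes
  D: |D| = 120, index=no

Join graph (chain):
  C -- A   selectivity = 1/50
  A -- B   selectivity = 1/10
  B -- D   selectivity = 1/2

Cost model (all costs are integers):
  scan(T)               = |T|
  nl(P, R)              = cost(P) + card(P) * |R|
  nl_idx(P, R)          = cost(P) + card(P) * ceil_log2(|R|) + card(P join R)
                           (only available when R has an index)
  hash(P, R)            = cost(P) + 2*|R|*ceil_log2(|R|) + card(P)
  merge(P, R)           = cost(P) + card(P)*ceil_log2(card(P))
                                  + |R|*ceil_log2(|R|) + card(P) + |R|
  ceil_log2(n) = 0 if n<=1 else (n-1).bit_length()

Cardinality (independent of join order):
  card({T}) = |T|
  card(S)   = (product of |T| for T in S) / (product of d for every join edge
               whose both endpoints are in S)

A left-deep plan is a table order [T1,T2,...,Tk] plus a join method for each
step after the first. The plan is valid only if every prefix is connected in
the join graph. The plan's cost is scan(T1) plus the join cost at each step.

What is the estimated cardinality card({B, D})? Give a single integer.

3000

Tables in S: B(50), D(120)
Edges inside S: B-D(d=2)
numerator = 50 * 120 = 6000
denominator = 2 = 2
card(S) = 6000 / 2 = 3000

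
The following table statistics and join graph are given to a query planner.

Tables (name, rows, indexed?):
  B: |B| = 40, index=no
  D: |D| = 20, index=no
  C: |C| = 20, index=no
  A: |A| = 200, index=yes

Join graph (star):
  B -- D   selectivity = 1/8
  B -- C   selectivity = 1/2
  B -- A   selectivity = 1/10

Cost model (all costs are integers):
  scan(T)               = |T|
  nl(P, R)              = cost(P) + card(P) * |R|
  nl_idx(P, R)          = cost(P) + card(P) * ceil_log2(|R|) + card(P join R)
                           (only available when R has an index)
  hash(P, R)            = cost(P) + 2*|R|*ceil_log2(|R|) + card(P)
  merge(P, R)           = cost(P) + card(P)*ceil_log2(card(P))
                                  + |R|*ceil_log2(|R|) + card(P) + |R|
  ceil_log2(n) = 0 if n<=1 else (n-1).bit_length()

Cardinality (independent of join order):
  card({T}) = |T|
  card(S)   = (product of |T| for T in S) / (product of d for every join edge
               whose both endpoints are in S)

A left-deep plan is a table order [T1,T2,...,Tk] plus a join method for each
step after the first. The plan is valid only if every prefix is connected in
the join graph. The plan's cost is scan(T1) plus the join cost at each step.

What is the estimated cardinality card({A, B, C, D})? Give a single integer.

Tables in S: A(200), B(40), C(20), D(20)
Edges inside S: B-D(d=8), B-C(d=2), B-A(d=10)
numerator = 200 * 40 * 20 * 20 = 3200000
denominator = 8 * 2 * 10 = 160
card(S) = 3200000 / 160 = 20000

20000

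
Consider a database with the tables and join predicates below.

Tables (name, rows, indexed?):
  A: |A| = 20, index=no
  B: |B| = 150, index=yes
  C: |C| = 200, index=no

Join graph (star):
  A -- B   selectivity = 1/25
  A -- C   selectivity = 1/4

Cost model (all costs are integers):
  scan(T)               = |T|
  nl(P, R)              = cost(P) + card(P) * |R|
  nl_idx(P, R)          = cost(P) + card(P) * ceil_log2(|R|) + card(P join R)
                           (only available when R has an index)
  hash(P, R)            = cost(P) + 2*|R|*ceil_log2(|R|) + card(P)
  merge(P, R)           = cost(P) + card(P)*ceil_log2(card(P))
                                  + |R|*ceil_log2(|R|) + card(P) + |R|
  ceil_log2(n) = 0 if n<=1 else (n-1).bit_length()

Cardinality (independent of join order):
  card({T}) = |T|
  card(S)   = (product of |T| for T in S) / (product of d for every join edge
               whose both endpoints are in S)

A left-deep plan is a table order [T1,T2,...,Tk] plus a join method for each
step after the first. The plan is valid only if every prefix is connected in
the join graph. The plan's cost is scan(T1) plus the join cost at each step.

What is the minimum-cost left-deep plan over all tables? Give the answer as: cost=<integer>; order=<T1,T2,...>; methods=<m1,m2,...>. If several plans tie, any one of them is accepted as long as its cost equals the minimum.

Selinger DP (subsets sized 1..n):
  {A}: scan cost=20, card=20
  {B}: scan cost=150, card=150
  {C}: scan cost=200, card=200
  {AB}: card=120; try (B,nl_idx)→300, (A,hash)→500, (B,merge)→1490, (A,merge)→1620, (B,hash)→2440, (B,nl)→3020 …(+1); best=300 via (B,nl_idx)
  {AC}: card=1000; try (A,hash)→600, (C,merge)→1940, (A,merge)→2120, (C,hash)→3240, (C,nl)→4020, (A,nl)→4200; best=600 via (A,hash)
  {ABC}: card=6000; try (C,merge)→3060, (C,hash)→3620, (B,hash)→4000, (B,merge)→12950, (B,nl_idx)→14600, (C,nl)→24300 …(+1); best=3060 via (C,merge)

cost=3060; order=A,B,C; methods=nl_idx,merge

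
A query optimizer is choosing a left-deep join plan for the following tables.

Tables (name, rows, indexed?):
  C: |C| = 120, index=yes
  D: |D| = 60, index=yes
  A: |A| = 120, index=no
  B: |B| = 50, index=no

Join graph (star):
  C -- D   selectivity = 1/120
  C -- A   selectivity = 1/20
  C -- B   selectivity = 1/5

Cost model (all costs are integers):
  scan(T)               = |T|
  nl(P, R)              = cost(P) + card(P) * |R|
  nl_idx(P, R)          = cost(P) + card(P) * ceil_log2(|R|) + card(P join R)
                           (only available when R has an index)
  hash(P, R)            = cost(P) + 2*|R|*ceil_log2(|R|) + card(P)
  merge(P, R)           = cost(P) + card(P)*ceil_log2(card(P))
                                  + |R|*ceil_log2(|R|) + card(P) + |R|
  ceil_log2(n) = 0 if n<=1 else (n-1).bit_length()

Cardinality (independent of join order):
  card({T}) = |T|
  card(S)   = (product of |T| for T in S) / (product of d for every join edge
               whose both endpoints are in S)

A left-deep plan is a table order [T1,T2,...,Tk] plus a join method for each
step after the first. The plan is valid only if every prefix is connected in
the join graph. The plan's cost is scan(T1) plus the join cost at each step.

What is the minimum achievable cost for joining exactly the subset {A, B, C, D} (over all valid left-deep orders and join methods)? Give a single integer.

Selinger DP over subsets of {A,B,C,D}:
  {C}: scan cost=120, card=120
  {D}: scan cost=60, card=60
  {A}: scan cost=120, card=120
  {B}: scan cost=50, card=50
  {CD}: card=60; try (C,nl_idx)→540, (D,nl_idx)→900, (D,hash)→960, (C,merge)→1440, (D,merge)→1500, (C,hash)→1800 …(+2); best=540 via (C,nl_idx)
  {AC}: card=720; try (C,nl_idx)→1680, (C,hash)→1920, (A,hash)→1920, (C,merge)→2040, (A,merge)→2040, (C,nl)→14520 …(+1); best=1680 via (C,nl_idx)
  {BC}: card=1200; try (B,hash)→840, (C,merge)→1360, (B,merge)→1430, (C,nl_idx)→1600, (C,hash)→1780, (C,nl)→6050 …(+1); best=840 via (B,hash)
  {ACD}: card=360; try (A,merge)→1920, (A,hash)→2280, (D,hash)→3120, (D,nl_idx)→6360, (A,nl)→7740, (D,merge)→10020 …(+1); best=1920 via (A,merge)
  {BCD}: card=600; try (B,hash)→1200, (B,merge)→1310, (D,hash)→2760, (B,nl)→3540, (D,nl_idx)→8640, (D,merge)→15660 …(+1); best=1200 via (B,hash)
  {ABC}: card=7200; try (B,hash)→3000, (A,hash)→3720, (B,merge)→9950, (A,merge)→16200, (B,nl)→37680, (A,nl)→144840; best=3000 via (B,hash)
  {ABCD}: card=3600; try (B,hash)→2880, (A,hash)→3480, (B,merge)→5870, (A,merge)→8760, (D,hash)→10920, (B,nl)→19920 …(+4); best=2880 via (B,hash)

2880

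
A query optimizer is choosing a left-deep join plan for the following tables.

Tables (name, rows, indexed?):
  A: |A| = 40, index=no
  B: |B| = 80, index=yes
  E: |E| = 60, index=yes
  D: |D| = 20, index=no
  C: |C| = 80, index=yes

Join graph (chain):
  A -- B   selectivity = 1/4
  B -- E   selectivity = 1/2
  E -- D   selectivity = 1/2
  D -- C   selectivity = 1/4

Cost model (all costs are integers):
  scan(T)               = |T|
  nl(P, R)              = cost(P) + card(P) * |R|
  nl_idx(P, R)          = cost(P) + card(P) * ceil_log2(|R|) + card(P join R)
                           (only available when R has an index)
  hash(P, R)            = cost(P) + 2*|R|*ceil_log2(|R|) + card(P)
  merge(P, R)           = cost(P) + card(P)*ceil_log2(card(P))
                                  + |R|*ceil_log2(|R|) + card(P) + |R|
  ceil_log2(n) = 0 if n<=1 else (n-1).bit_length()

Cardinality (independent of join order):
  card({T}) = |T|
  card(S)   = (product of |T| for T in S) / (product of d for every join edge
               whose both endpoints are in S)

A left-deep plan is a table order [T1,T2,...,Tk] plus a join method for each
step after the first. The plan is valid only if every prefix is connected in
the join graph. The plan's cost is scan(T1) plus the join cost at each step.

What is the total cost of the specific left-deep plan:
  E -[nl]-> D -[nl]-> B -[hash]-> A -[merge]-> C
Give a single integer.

step 1: scan E: cost=60, card=60
step 2: join D via nl
    card(P join D) = 60*20/(2) = 600
    cost = 60 + 60*20 = 1260
step 3: join B via nl
    card(P join B) = 600*80/(2) = 24000
    cost = 1260 + 600*80 = 49260
step 4: join A via hash
    card(P join A) = 24000*40/(4) = 240000
    cost = 49260 + 2*40*6 + 24000 = 73740
step 5: join C via merge
    card(P join C) = 240000*80/(4) = 4800000
    cost = 73740 + 240000*18 + 80*7 + 240000 + 80 = 4634380

4634380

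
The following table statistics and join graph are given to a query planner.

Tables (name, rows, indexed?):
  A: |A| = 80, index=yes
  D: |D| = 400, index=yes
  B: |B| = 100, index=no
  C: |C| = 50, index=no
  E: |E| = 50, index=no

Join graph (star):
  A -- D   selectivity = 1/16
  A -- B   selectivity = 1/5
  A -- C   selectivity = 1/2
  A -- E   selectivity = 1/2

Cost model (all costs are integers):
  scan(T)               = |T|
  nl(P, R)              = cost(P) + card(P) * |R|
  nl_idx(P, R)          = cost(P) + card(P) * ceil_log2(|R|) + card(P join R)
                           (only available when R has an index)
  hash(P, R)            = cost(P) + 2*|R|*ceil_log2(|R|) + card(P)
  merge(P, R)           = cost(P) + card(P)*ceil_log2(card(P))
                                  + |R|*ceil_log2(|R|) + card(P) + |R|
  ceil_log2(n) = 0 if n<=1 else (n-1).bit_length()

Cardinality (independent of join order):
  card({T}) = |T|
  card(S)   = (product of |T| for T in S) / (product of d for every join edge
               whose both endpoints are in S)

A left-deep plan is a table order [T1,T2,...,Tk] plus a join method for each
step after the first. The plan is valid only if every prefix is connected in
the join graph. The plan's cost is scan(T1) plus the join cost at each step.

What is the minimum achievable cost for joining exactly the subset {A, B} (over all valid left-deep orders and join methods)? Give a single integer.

1320

Selinger DP over subsets of {A,B}:
  {A}: scan cost=80, card=80
  {B}: scan cost=100, card=100
  {AB}: card=1600; try (A,hash)→1320, (B,merge)→1520, (A,merge)→1540, (B,hash)→1560, (A,nl_idx)→2400, (B,nl)→8080 …(+1); best=1320 via (A,hash)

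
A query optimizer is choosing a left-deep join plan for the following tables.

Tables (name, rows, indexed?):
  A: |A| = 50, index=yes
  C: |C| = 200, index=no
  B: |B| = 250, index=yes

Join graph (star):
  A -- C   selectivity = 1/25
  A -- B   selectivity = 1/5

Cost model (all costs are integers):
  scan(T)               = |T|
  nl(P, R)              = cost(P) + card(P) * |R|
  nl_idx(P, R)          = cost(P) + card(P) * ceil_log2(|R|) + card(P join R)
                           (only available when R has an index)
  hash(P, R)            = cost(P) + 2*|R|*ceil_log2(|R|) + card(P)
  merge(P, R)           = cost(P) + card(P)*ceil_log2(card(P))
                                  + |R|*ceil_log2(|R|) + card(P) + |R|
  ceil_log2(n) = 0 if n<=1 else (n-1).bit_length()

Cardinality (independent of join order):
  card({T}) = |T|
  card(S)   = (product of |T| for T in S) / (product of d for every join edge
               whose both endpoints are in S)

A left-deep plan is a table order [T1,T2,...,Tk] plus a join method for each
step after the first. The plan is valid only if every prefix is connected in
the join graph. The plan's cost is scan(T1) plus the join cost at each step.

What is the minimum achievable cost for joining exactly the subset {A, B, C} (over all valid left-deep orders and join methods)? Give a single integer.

Selinger DP over subsets of {A,B,C}:
  {A}: scan cost=50, card=50
  {C}: scan cost=200, card=200
  {B}: scan cost=250, card=250
  {AC}: card=400; try (A,hash)→1000, (A,nl_idx)→1800, (C,merge)→2200, (A,merge)→2350, (C,hash)→3300, (C,nl)→10050 …(+1); best=1000 via (A,hash)
  {AB}: card=2500; try (A,hash)→1100, (B,merge)→2650, (A,merge)→2850, (B,nl_idx)→2950, (B,hash)→4100, (A,nl_idx)→4250 …(+2); best=1100 via (A,hash)
  {ABC}: card=20000; try (B,hash)→5400, (C,hash)→6800, (B,merge)→7250, (B,nl_idx)→24200, (C,merge)→35400, (B,nl)→101000 …(+1); best=5400 via (B,hash)

5400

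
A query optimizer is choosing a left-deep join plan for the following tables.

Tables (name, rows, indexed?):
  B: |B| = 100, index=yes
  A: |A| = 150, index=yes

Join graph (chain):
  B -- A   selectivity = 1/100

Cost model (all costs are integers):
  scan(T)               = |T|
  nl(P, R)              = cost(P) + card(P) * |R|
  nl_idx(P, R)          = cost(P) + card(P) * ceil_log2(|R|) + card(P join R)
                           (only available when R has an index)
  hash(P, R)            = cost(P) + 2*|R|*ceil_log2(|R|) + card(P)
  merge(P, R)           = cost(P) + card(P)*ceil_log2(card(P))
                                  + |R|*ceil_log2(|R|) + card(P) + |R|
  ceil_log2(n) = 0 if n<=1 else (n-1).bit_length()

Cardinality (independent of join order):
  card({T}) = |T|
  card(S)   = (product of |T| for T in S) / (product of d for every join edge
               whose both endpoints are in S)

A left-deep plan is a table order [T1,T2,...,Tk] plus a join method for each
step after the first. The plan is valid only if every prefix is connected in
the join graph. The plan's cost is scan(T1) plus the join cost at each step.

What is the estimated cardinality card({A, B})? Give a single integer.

Tables in S: A(150), B(100)
Edges inside S: B-A(d=100)
numerator = 150 * 100 = 15000
denominator = 100 = 100
card(S) = 15000 / 100 = 150

150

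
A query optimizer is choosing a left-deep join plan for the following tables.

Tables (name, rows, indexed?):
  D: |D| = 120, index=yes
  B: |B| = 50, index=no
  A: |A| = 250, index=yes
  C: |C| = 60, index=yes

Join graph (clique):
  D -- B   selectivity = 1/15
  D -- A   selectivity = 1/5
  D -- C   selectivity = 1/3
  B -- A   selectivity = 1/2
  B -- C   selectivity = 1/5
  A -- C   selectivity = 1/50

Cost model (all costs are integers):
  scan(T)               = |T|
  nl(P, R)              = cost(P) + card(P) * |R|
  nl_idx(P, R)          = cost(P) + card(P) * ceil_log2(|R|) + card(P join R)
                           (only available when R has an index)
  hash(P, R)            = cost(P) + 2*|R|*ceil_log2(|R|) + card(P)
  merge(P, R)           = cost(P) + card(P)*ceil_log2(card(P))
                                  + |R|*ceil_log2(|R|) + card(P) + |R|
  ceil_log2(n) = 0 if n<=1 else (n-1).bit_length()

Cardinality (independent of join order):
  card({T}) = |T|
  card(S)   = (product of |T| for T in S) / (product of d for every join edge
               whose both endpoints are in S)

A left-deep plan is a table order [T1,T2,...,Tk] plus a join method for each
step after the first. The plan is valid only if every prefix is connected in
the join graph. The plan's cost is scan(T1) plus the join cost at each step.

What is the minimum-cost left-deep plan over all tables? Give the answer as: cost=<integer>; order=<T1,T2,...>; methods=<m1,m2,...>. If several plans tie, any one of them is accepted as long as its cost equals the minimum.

cost=4920; order=C,A,B,D; methods=nl_idx,hash,hash

Selinger DP (subsets sized 1..n):
  {D}: scan cost=120, card=120
  {B}: scan cost=50, card=50
  {A}: scan cost=250, card=250
  {C}: scan cost=60, card=60
  {BD}: card=400; try (D,nl_idx)→800, (B,hash)→840, (D,merge)→1360, (B,merge)→1430, (D,hash)→1780, (D,nl)→6050 …(+1); best=800 via (D,nl_idx)
  {AD}: card=6000; try (D,hash)→2180, (A,merge)→3330, (D,merge)→3460, (A,hash)→4240, (A,nl_idx)→7080, (D,nl_idx)→8000 …(+2); best=2180 via (D,hash)
  {CD}: card=2400; try (C,hash)→960, (D,merge)→1440, (C,merge)→1500, (D,hash)→1800, (D,nl_idx)→2880, (C,nl_idx)→3240 …(+2); best=960 via (C,hash)
  {AB}: card=6250; try (B,hash)→1100, (A,merge)→2650, (B,merge)→2850, (A,hash)→4100, (A,nl_idx)→6700, (A,nl)→12550 …(+1); best=1100 via (B,hash)
  {BC}: card=600; try (B,hash)→720, (C,hash)→820, (C,merge)→820, (B,merge)→830, (C,nl_idx)→950, (C,nl)→3050 …(+1); best=720 via (B,hash)
  {AC}: card=300; try (A,nl_idx)→840, (C,hash)→1220, (C,nl_idx)→2050, (A,merge)→2730, (C,merge)→2920, (A,hash)→4120 …(+2); best=840 via (A,nl_idx)
  {ABD}: card=10000; try (A,hash)→5200, (A,merge)→7050, (B,hash)→8780, (D,hash)→9030, (A,nl_idx)→14000, (D,nl_idx)→54850 …(+5); best=5200 via (A,hash)
  {BCD}: card=1600; try (C,hash)→1920, (D,hash)→3000, (B,hash)→3960, (C,nl_idx)→4800, (C,merge)→5220, (D,nl_idx)→6520 …(+5); best=1920 via (C,hash)
  {ACD}: card=2400; try (D,hash)→2820, (D,merge)→4800, (D,nl_idx)→5340, (A,hash)→7360, (C,hash)→8900, (A,nl_idx)→22560 …(+6); best=2820 via (D,hash)
  {ABC}: card=1500; try (B,hash)→1740, (B,merge)→4190, (A,hash)→5320, (A,nl_idx)→7020, (C,hash)→8070, (A,merge)→9570 …(+5); best=1740 via (B,hash)
  {ABCD}: card=800; try (D,hash)→4920, (B,hash)→5820, (A,hash)→7520, (D,nl_idx)→13040, (A,nl_idx)→15520, (C,hash)→15920 …(+9); best=4920 via (D,hash)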